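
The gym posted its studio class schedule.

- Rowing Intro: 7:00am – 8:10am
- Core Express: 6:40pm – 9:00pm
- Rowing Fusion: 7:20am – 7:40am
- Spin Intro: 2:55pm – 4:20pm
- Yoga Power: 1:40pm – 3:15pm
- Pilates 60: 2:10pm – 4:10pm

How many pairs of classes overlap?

4

Two intervals overlap when each starts before the other ends.
Sorted by start: Rowing Intro, Rowing Fusion, Yoga Power, Pilates 60, Spin Intro, Core Express.
Rowing Fusion starts before Rowing Intro ends → Rowing Intro and Rowing Fusion overlap.
Yoga Power starts after Rowing Intro ends, so nothing later overlaps Rowing Intro either.
Yoga Power starts after Rowing Fusion ends, so nothing later overlaps Rowing Fusion either.
Pilates 60 starts before Yoga Power ends → Yoga Power and Pilates 60 overlap.
Spin Intro starts before Yoga Power ends → Yoga Power and Spin Intro overlap.
Core Express starts after Yoga Power ends.
Spin Intro starts before Pilates 60 ends → Pilates 60 and Spin Intro overlap.
Core Express starts after Pilates 60 ends.
Core Express starts after Spin Intro ends.
Overlapping pairs: Pilates 60 & Spin Intro, Pilates 60 & Yoga Power, Rowing Fusion & Rowing Intro, Spin Intro & Yoga Power — 4 in total.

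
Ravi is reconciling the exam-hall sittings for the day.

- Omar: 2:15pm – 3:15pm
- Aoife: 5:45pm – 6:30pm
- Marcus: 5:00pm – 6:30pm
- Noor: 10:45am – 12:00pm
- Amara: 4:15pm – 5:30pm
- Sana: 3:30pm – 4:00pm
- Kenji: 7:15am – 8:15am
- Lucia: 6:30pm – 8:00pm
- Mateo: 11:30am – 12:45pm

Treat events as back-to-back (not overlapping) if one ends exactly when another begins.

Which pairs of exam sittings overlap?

Sorted by start: Kenji, Noor, Mateo, Omar, Sana, Amara, Marcus, Aoife, Lucia.
Noor starts after Kenji ends; Kenji is clear from here.
Mateo starts before Noor ends → Noor and Mateo overlap.
Omar starts after Noor ends; Noor is clear from here.
Omar starts after Mateo ends; Mateo is clear from here.
Sana starts after Omar ends; Omar is clear from here.
Amara starts after Sana ends; Sana is clear from here.
Marcus starts before Amara ends → Amara and Marcus overlap.
Aoife starts after Amara ends; Amara is clear from here.
Aoife starts before Marcus ends → Marcus and Aoife overlap.
Lucia starts exactly when Marcus ends (back-to-back, no overlap).
Lucia starts exactly when Aoife ends (back-to-back, no overlap).

Amara & Marcus, Aoife & Marcus, Mateo & Noor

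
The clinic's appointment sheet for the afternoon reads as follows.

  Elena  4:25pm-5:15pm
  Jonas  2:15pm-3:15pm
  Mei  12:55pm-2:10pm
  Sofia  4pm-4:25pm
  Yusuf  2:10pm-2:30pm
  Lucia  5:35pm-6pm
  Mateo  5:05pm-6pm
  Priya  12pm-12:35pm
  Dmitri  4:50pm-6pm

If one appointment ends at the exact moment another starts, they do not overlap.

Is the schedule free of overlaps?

No

Check each pair: they overlap iff neither finishes before the other starts.
Sorted by start: Priya, Mei, Yusuf, Jonas, Sofia, Elena, Dmitri, Mateo, Lucia.
Mei starts after Priya ends, so nothing later overlaps Priya either.
Yusuf starts exactly when Mei ends (back-to-back, no overlap), so nothing later overlaps Mei either.
Jonas starts before Yusuf ends → Yusuf and Jonas overlap.
That's a conflict, so the schedule is not conflict-free.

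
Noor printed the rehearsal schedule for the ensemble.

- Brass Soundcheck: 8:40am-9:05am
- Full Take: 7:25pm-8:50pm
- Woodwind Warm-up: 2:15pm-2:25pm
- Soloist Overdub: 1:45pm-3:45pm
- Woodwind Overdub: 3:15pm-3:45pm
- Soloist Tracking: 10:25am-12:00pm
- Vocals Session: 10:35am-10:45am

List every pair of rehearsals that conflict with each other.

Soloist Overdub & Woodwind Overdub, Soloist Overdub & Woodwind Warm-up, Soloist Tracking & Vocals Session

Sorted by start: Brass Soundcheck, Soloist Tracking, Vocals Session, Soloist Overdub, Woodwind Warm-up, Woodwind Overdub, Full Take.
Soloist Tracking starts after Brass Soundcheck ends; Brass Soundcheck is clear from here.
Vocals Session starts before Soloist Tracking ends → Soloist Tracking and Vocals Session overlap.
Soloist Overdub starts after Soloist Tracking ends; Soloist Tracking is clear from here.
Soloist Overdub starts after Vocals Session ends; Vocals Session is clear from here.
Woodwind Warm-up starts before Soloist Overdub ends → Soloist Overdub and Woodwind Warm-up overlap.
Woodwind Overdub starts before Soloist Overdub ends → Soloist Overdub and Woodwind Overdub overlap.
Full Take starts after Soloist Overdub ends.
Woodwind Overdub starts after Woodwind Warm-up ends; Woodwind Warm-up is clear from here.
Full Take starts after Woodwind Overdub ends.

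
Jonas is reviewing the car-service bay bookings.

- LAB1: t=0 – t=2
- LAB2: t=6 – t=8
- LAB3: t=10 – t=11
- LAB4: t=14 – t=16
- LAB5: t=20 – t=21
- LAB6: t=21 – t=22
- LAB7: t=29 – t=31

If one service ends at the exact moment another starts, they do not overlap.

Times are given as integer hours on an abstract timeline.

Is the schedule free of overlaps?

Yes

Check each pair: they overlap iff neither finishes before the other starts.
Sorted by start: LAB1, LAB2, LAB3, LAB4, LAB5, LAB6, LAB7.
LAB2 starts after LAB1 ends; LAB1 is clear from here.
LAB3 starts after LAB2 ends; LAB2 is clear from here.
LAB4 starts after LAB3 ends; LAB3 is clear from here.
LAB5 starts after LAB4 ends; LAB4 is clear from here.
LAB6 starts exactly when LAB5 ends (back-to-back, no overlap); LAB5 is clear from here.
LAB7 starts after LAB6 ends.
Every pair is clear; the schedule has no overlaps.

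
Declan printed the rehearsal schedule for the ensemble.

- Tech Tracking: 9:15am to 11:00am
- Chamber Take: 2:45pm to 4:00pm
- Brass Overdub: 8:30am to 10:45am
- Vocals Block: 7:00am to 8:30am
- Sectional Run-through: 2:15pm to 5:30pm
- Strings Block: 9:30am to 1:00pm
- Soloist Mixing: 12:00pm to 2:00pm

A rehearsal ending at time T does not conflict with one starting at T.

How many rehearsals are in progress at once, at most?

3

Sort all start/end points and keep a running count:
7:00am start Vocals Block → 1
8:30am end Vocals Block → 0
8:30am start Brass Overdub → 1
9:15am start Tech Tracking → 2
9:30am start Strings Block → 3
10:45am end Brass Overdub → 2
11:00am end Tech Tracking → 1
12:00pm start Soloist Mixing → 2
1:00pm end Strings Block → 1
2:00pm end Soloist Mixing → 0
2:15pm start Sectional Run-through → 1
2:45pm start Chamber Take → 2
4:00pm end Chamber Take → 1
5:30pm end Sectional Run-through → 0
Peak is 3, at 9:30am (Brass Overdub, Strings Block, Tech Tracking).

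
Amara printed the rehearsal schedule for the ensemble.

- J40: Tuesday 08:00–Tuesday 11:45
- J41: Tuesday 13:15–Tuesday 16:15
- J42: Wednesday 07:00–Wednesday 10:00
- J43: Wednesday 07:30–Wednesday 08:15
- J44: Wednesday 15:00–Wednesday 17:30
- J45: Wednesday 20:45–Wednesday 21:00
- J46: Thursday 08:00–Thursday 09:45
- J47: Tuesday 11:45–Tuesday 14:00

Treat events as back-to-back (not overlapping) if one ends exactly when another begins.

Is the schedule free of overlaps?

Sorted by start: J40, J47, J41, J42, J43, J44, J45, J46.
J47 starts exactly when J40 ends (back-to-back, no overlap) — done with J40.
J41 starts before J47 ends → J47 and J41 overlap.
That's a conflict, so the schedule is not conflict-free.

No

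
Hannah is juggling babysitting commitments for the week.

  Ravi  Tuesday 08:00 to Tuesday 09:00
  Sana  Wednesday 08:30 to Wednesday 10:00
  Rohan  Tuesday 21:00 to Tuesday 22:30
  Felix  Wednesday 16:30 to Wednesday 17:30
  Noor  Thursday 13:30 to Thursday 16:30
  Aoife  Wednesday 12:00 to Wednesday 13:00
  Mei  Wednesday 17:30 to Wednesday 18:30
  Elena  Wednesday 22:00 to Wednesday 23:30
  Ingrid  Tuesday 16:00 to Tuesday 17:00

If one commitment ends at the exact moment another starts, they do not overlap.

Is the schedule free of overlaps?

Sorted by start: Ravi, Ingrid, Rohan, Sana, Aoife, Felix, Mei, Elena, Noor.
Ingrid starts after Ravi ends, so nothing later overlaps Ravi either.
Rohan starts after Ingrid ends, so nothing later overlaps Ingrid either.
Sana starts after Rohan ends, so nothing later overlaps Rohan either.
Aoife starts after Sana ends, so nothing later overlaps Sana either.
Felix starts after Aoife ends, so nothing later overlaps Aoife either.
Mei starts exactly when Felix ends (back-to-back, no overlap), so nothing later overlaps Felix either.
Elena starts after Mei ends, so nothing later overlaps Mei either.
Noor starts after Elena ends.
Every pair is clear; the schedule has no overlaps.

Yes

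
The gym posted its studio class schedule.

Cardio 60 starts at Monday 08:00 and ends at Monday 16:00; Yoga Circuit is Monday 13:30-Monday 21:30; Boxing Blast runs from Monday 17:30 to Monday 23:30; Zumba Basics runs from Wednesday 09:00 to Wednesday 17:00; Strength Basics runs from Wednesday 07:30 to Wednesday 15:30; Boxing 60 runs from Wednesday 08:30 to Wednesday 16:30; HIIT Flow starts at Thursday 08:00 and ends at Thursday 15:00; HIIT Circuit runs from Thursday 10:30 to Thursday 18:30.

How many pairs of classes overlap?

Sorted by start: Cardio 60, Yoga Circuit, Boxing Blast, Strength Basics, Boxing 60, Zumba Basics, HIIT Flow, HIIT Circuit.
Yoga Circuit starts before Cardio 60 ends → Cardio 60 and Yoga Circuit overlap.
Boxing Blast starts after Cardio 60 ends; Cardio 60 is clear from here.
Boxing Blast starts before Yoga Circuit ends → Yoga Circuit and Boxing Blast overlap.
Strength Basics starts after Yoga Circuit ends; Yoga Circuit is clear from here.
Strength Basics starts after Boxing Blast ends; Boxing Blast is clear from here.
Boxing 60 starts before Strength Basics ends → Strength Basics and Boxing 60 overlap.
Zumba Basics starts before Strength Basics ends → Strength Basics and Zumba Basics overlap.
HIIT Flow starts after Strength Basics ends; Strength Basics is clear from here.
Zumba Basics starts before Boxing 60 ends → Boxing 60 and Zumba Basics overlap.
HIIT Flow starts after Boxing 60 ends; Boxing 60 is clear from here.
HIIT Flow starts after Zumba Basics ends; Zumba Basics is clear from here.
HIIT Circuit starts before HIIT Flow ends → HIIT Flow and HIIT Circuit overlap.
Overlapping pairs: Boxing 60 & Strength Basics, Boxing 60 & Zumba Basics, Boxing Blast & Yoga Circuit, Cardio 60 & Yoga Circuit, HIIT Circuit & HIIT Flow, Strength Basics & Zumba Basics — 6 in total.

6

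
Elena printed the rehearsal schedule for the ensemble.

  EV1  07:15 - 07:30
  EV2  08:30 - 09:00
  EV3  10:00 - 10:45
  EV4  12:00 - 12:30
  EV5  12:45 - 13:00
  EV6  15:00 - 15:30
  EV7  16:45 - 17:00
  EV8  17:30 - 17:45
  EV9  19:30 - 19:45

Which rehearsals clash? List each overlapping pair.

no overlapping pairs

Sorted by start: EV1, EV2, EV3, EV4, EV5, EV6, EV7, EV8, EV9.
EV2 starts after EV1 ends — done with EV1.
EV3 starts after EV2 ends — done with EV2.
EV4 starts after EV3 ends — done with EV3.
EV5 starts after EV4 ends — done with EV4.
EV6 starts after EV5 ends — done with EV5.
EV7 starts after EV6 ends — done with EV6.
EV8 starts after EV7 ends — done with EV7.
EV9 starts after EV8 ends.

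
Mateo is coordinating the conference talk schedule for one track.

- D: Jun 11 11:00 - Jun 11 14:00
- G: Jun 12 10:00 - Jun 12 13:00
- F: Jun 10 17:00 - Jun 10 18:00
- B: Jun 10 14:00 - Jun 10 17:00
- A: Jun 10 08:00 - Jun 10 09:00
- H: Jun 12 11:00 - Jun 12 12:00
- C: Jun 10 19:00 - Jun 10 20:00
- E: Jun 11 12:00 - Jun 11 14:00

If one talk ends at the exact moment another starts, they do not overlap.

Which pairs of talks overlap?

Sorted by start: A, B, F, C, D, E, G, H.
B starts after A ends; A is clear from here.
F starts exactly when B ends (back-to-back, no overlap); B is clear from here.
C starts after F ends; F is clear from here.
D starts after C ends; C is clear from here.
E starts before D ends → D and E overlap.
G starts after D ends; D is clear from here.
G starts after E ends; E is clear from here.
H starts before G ends → G and H overlap.

D & E, G & H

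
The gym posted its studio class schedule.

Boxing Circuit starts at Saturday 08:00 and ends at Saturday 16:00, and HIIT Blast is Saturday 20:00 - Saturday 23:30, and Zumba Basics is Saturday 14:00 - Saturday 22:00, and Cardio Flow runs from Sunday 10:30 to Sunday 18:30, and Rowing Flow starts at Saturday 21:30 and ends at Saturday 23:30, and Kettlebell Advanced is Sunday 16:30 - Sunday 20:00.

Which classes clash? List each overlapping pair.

Boxing Circuit & Zumba Basics, Cardio Flow & Kettlebell Advanced, HIIT Blast & Rowing Flow, HIIT Blast & Zumba Basics, Rowing Flow & Zumba Basics

Sorted by start: Boxing Circuit, Zumba Basics, HIIT Blast, Rowing Flow, Cardio Flow, Kettlebell Advanced.
Zumba Basics starts before Boxing Circuit ends → Boxing Circuit and Zumba Basics overlap.
HIIT Blast starts after Boxing Circuit ends — done with Boxing Circuit.
HIIT Blast starts before Zumba Basics ends → Zumba Basics and HIIT Blast overlap.
Rowing Flow starts before Zumba Basics ends → Zumba Basics and Rowing Flow overlap.
Cardio Flow starts after Zumba Basics ends — done with Zumba Basics.
Rowing Flow starts before HIIT Blast ends → HIIT Blast and Rowing Flow overlap.
Cardio Flow starts after HIIT Blast ends — done with HIIT Blast.
Cardio Flow starts after Rowing Flow ends — done with Rowing Flow.
Kettlebell Advanced starts before Cardio Flow ends → Cardio Flow and Kettlebell Advanced overlap.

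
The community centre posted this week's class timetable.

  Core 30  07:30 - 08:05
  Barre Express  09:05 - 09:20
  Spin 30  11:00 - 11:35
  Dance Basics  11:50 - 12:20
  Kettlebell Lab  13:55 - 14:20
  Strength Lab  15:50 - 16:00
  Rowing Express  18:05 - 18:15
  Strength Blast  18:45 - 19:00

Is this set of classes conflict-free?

Yes

Sorted by start: Core 30, Barre Express, Spin 30, Dance Basics, Kettlebell Lab, Strength Lab, Rowing Express, Strength Blast.
Barre Express starts after Core 30 ends — done with Core 30.
Spin 30 starts after Barre Express ends — done with Barre Express.
Dance Basics starts after Spin 30 ends — done with Spin 30.
Kettlebell Lab starts after Dance Basics ends — done with Dance Basics.
Strength Lab starts after Kettlebell Lab ends — done with Kettlebell Lab.
Rowing Express starts after Strength Lab ends — done with Strength Lab.
Strength Blast starts after Rowing Express ends.
Every pair is clear; the schedule has no overlaps.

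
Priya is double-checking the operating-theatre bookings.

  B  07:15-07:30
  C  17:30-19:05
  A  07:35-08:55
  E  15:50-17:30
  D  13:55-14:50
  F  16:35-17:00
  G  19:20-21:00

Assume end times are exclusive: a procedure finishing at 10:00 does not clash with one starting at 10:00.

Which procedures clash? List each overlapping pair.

Sorted by start: B, A, D, E, F, C, G.
A starts after B ends, so B has no further overlaps.
D starts after A ends, so A has no further overlaps.
E starts after D ends, so D has no further overlaps.
F starts before E ends → E and F overlap.
C starts exactly when E ends (back-to-back, no overlap), so E has no further overlaps.
C starts after F ends, so F has no further overlaps.
G starts after C ends.

E & F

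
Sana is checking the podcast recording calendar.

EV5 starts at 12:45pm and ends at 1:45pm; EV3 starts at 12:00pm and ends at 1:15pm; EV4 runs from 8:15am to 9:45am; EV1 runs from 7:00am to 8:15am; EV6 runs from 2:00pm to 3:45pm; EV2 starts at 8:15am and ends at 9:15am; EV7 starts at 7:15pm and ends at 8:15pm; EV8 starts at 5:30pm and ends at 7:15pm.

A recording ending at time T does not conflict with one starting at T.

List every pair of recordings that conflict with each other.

Sorted by start: EV1, EV2, EV4, EV3, EV5, EV6, EV8, EV7.
EV2 starts exactly when EV1 ends (back-to-back, no overlap), so nothing later overlaps EV1 either.
EV4 starts before EV2 ends → EV2 and EV4 overlap.
EV3 starts after EV2 ends, so nothing later overlaps EV2 either.
EV3 starts after EV4 ends, so nothing later overlaps EV4 either.
EV5 starts before EV3 ends → EV3 and EV5 overlap.
EV6 starts after EV3 ends, so nothing later overlaps EV3 either.
EV6 starts after EV5 ends, so nothing later overlaps EV5 either.
EV8 starts after EV6 ends, so nothing later overlaps EV6 either.
EV7 starts exactly when EV8 ends (back-to-back, no overlap).

EV2 & EV4, EV3 & EV5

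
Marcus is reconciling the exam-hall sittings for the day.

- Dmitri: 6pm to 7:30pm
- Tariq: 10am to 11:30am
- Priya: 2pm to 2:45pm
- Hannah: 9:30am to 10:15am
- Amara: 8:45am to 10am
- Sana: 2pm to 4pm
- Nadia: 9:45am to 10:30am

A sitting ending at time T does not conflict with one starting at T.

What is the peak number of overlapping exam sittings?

Sort all start/end points and keep a running count:
8:45am start Amara → 1
9:30am start Hannah → 2
9:45am start Nadia → 3
10am end Amara → 2
10am start Tariq → 3
10:15am end Hannah → 2
10:30am end Nadia → 1
11:30am end Tariq → 0
2pm start Priya → 1
2pm start Sana → 2
2:45pm end Priya → 1
4pm end Sana → 0
6pm start Dmitri → 1
7:30pm end Dmitri → 0
Peak is 3, at 9:45am (Amara, Hannah, Nadia).

3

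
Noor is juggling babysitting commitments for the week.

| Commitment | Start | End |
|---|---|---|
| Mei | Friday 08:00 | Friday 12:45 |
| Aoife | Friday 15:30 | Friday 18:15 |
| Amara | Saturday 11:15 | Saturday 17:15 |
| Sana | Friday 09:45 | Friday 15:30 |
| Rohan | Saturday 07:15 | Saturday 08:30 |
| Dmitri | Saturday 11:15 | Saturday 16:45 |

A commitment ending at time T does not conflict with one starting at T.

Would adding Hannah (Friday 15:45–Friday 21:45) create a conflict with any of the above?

Mei: ends Friday 12:45 at or before Hannah starts Friday 15:45 → clear.
Sana: ends Friday 15:30 at or before Hannah starts Friday 15:45 → clear.
Aoife: starts Friday 15:30 before Hannah ends Friday 21:45, and ends Friday 18:15 after Hannah starts Friday 15:45 → overlap.
Rohan: starts Saturday 07:15 at or after Hannah ends Friday 21:45 → clear.
Dmitri: starts Saturday 11:15 at or after Hannah ends Friday 21:45 → clear.
Amara: starts Saturday 11:15 at or after Hannah ends Friday 21:45 → clear.
Hannah overlaps Aoife.

Yes — it overlaps Aoife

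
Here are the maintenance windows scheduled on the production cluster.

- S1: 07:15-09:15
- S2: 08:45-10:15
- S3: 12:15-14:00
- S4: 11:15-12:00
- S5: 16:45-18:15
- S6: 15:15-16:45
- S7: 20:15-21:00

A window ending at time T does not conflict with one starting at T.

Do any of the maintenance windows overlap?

Yes

Two intervals overlap when each starts before the other ends.
Sorted by start: S1, S2, S4, S3, S6, S5, S7.
S2 starts before S1 ends → S1 and S2 overlap.
That's a conflict, so the schedule is not conflict-free.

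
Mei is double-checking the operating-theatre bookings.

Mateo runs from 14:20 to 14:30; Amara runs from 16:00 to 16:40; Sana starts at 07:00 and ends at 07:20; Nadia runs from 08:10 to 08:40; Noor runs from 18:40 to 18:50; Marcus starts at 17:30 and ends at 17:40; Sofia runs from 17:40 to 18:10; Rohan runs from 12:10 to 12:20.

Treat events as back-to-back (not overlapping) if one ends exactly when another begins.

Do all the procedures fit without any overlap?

Check each pair: they overlap iff neither finishes before the other starts.
Sorted by start: Sana, Nadia, Rohan, Mateo, Amara, Marcus, Sofia, Noor.
Nadia starts after Sana ends — done with Sana.
Rohan starts after Nadia ends — done with Nadia.
Mateo starts after Rohan ends — done with Rohan.
Amara starts after Mateo ends — done with Mateo.
Marcus starts after Amara ends — done with Amara.
Sofia starts exactly when Marcus ends (back-to-back, no overlap) — done with Marcus.
Noor starts after Sofia ends.
Every pair is clear; the schedule has no overlaps.

Yes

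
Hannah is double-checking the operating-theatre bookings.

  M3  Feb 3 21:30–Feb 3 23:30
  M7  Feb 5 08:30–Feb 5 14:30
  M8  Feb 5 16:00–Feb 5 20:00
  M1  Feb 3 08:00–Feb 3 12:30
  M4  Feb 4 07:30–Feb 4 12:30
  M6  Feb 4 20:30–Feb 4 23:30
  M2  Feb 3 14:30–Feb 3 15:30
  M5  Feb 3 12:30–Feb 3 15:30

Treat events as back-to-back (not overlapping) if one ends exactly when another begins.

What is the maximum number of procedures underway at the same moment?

Sort all start/end points and keep a running count:
Feb 3 08:00 start M1 → 1
Feb 3 12:30 end M1 → 0
Feb 3 12:30 start M5 → 1
Feb 3 14:30 start M2 → 2
Feb 3 15:30 end M2 → 1
Feb 3 15:30 end M5 → 0
Feb 3 21:30 start M3 → 1
Feb 3 23:30 end M3 → 0
Feb 4 07:30 start M4 → 1
Feb 4 12:30 end M4 → 0
Feb 4 20:30 start M6 → 1
Feb 4 23:30 end M6 → 0
Feb 5 08:30 start M7 → 1
Feb 5 14:30 end M7 → 0
Feb 5 16:00 start M8 → 1
Feb 5 20:00 end M8 → 0
Peak is 2, at Feb 3 14:30 (M2, M5).

2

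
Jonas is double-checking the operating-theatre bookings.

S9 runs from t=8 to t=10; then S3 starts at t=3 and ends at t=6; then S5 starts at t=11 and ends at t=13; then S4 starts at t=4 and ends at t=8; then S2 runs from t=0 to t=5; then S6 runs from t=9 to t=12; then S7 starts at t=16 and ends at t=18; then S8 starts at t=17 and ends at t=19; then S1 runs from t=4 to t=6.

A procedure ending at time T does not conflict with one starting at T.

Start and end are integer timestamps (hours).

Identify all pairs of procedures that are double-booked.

S1 & S2, S1 & S3, S1 & S4, S2 & S3, S2 & S4, S3 & S4, S5 & S6, S6 & S9, S7 & S8

Sorted by start: S2, S3, S1, S4, S9, S6, S5, S7, S8.
S3 starts before S2 ends → S2 and S3 overlap.
S1 starts before S2 ends → S2 and S1 overlap.
S4 starts before S2 ends → S2 and S4 overlap.
S9 starts after S2 ends, so S2 has no further overlaps.
S1 starts before S3 ends → S3 and S1 overlap.
S4 starts before S3 ends → S3 and S4 overlap.
S9 starts after S3 ends, so S3 has no further overlaps.
S4 starts before S1 ends → S1 and S4 overlap.
S9 starts after S1 ends, so S1 has no further overlaps.
S9 starts exactly when S4 ends (back-to-back, no overlap), so S4 has no further overlaps.
S6 starts before S9 ends → S9 and S6 overlap.
S5 starts after S9 ends, so S9 has no further overlaps.
S5 starts before S6 ends → S6 and S5 overlap.
S7 starts after S6 ends, so S6 has no further overlaps.
S7 starts after S5 ends, so S5 has no further overlaps.
S8 starts before S7 ends → S7 and S8 overlap.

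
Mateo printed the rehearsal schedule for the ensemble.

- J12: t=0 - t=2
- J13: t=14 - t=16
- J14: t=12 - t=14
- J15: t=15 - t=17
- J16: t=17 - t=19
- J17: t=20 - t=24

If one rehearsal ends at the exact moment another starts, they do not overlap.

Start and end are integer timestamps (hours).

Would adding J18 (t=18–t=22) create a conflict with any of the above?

Yes — it overlaps J16, J17

J12: ends t=2 at or before J18 starts t=18 → clear.
J14: ends t=14 at or before J18 starts t=18 → clear.
J13: ends t=16 at or before J18 starts t=18 → clear.
J15: ends t=17 at or before J18 starts t=18 → clear.
J16: starts t=17 before J18 ends t=22, and ends t=19 after J18 starts t=18 → overlap.
J17: starts t=20 before J18 ends t=22, and ends t=24 after J18 starts t=18 → overlap.
J18 overlaps J16, J17.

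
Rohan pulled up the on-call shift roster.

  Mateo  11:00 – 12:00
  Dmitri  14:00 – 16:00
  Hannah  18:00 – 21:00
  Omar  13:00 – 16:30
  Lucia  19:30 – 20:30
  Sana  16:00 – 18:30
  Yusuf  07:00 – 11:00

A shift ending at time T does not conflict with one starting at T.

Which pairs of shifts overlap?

Check each pair: they overlap iff neither finishes before the other starts.
Sorted by start: Yusuf, Mateo, Omar, Dmitri, Sana, Hannah, Lucia.
Mateo starts exactly when Yusuf ends (back-to-back, no overlap) — done with Yusuf.
Omar starts after Mateo ends — done with Mateo.
Dmitri starts before Omar ends → Omar and Dmitri overlap.
Sana starts before Omar ends → Omar and Sana overlap.
Hannah starts after Omar ends — done with Omar.
Sana starts exactly when Dmitri ends (back-to-back, no overlap) — done with Dmitri.
Hannah starts before Sana ends → Sana and Hannah overlap.
Lucia starts after Sana ends.
Lucia starts before Hannah ends → Hannah and Lucia overlap.

Dmitri & Omar, Hannah & Lucia, Hannah & Sana, Omar & Sana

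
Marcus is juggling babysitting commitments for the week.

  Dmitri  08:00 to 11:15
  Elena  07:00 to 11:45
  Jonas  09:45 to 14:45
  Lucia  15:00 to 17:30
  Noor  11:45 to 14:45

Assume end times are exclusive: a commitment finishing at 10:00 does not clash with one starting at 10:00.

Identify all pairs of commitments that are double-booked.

Dmitri & Elena, Dmitri & Jonas, Elena & Jonas, Jonas & Noor

Sorted by start: Elena, Dmitri, Jonas, Noor, Lucia.
Dmitri starts before Elena ends → Elena and Dmitri overlap.
Jonas starts before Elena ends → Elena and Jonas overlap.
Noor starts exactly when Elena ends (back-to-back, no overlap); Elena is clear from here.
Jonas starts before Dmitri ends → Dmitri and Jonas overlap.
Noor starts after Dmitri ends; Dmitri is clear from here.
Noor starts before Jonas ends → Jonas and Noor overlap.
Lucia starts after Jonas ends.
Lucia starts after Noor ends.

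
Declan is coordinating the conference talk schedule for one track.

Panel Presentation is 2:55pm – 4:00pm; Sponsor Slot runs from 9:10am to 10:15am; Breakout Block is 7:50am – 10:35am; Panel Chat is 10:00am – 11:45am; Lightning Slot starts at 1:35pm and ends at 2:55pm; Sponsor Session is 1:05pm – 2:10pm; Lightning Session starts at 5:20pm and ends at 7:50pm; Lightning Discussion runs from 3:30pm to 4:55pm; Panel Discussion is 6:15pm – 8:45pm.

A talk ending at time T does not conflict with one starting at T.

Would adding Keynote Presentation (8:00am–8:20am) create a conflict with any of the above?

Yes — it overlaps Breakout Block

Breakout Block: starts 7:50am before Keynote Presentation ends 8:20am, and ends 10:35am after Keynote Presentation starts 8:00am → overlap.
Sponsor Slot: starts 9:10am at or after Keynote Presentation ends 8:20am → clear.
Panel Chat: starts 10:00am at or after Keynote Presentation ends 8:20am → clear.
Sponsor Session: starts 1:05pm at or after Keynote Presentation ends 8:20am → clear.
Lightning Slot: starts 1:35pm at or after Keynote Presentation ends 8:20am → clear.
Panel Presentation: starts 2:55pm at or after Keynote Presentation ends 8:20am → clear.
Lightning Discussion: starts 3:30pm at or after Keynote Presentation ends 8:20am → clear.
Lightning Session: starts 5:20pm at or after Keynote Presentation ends 8:20am → clear.
Panel Discussion: starts 6:15pm at or after Keynote Presentation ends 8:20am → clear.
Keynote Presentation overlaps Breakout Block.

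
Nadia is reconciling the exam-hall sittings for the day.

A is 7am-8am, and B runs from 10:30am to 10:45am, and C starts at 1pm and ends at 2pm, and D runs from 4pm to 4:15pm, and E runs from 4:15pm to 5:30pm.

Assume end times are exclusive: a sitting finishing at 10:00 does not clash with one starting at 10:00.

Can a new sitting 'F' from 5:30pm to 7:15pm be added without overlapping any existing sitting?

Yes — the slot is free

A: ends 8am at or before F starts 5:30pm → clear.
B: ends 10:45am at or before F starts 5:30pm → clear.
C: ends 2pm at or before F starts 5:30pm → clear.
D: ends 4:15pm at or before F starts 5:30pm → clear.
E: ends 5:30pm at or before F starts 5:30pm → clear.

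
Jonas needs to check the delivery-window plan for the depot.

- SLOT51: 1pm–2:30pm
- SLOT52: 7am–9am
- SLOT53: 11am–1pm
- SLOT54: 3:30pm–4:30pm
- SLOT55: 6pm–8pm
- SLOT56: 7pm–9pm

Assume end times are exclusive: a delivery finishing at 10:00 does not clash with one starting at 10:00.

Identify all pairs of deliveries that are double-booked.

SLOT55 & SLOT56

Sorted by start: SLOT52, SLOT53, SLOT51, SLOT54, SLOT55, SLOT56.
SLOT53 starts after SLOT52 ends, so nothing later overlaps SLOT52 either.
SLOT51 starts exactly when SLOT53 ends (back-to-back, no overlap), so nothing later overlaps SLOT53 either.
SLOT54 starts after SLOT51 ends, so nothing later overlaps SLOT51 either.
SLOT55 starts after SLOT54 ends, so nothing later overlaps SLOT54 either.
SLOT56 starts before SLOT55 ends → SLOT55 and SLOT56 overlap.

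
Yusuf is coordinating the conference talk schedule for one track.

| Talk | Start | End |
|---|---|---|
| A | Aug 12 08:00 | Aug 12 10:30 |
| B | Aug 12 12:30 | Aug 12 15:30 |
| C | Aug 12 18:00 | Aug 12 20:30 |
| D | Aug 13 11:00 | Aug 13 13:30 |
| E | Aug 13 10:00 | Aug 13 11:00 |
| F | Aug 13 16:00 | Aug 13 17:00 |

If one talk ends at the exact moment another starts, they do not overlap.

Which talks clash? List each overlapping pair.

Sorted by start: A, B, C, E, D, F.
B starts after A ends; A is clear from here.
C starts after B ends; B is clear from here.
E starts after C ends; C is clear from here.
D starts exactly when E ends (back-to-back, no overlap); E is clear from here.
F starts after D ends.

none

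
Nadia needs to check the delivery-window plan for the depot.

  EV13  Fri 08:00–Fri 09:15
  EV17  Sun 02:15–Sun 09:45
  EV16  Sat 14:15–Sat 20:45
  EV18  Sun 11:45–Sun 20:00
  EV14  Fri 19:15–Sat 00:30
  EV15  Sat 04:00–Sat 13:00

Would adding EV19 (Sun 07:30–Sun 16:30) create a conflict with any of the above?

EV13: ends Fri 09:15 at or before EV19 starts Sun 07:30 → clear.
EV14: ends Sat 00:30 at or before EV19 starts Sun 07:30 → clear.
EV15: ends Sat 13:00 at or before EV19 starts Sun 07:30 → clear.
EV16: ends Sat 20:45 at or before EV19 starts Sun 07:30 → clear.
EV17: starts Sun 02:15 before EV19 ends Sun 16:30, and ends Sun 09:45 after EV19 starts Sun 07:30 → overlap.
EV18: starts Sun 11:45 before EV19 ends Sun 16:30, and ends Sun 20:00 after EV19 starts Sun 07:30 → overlap.
EV19 overlaps EV17, EV18.

Yes — it overlaps EV17, EV18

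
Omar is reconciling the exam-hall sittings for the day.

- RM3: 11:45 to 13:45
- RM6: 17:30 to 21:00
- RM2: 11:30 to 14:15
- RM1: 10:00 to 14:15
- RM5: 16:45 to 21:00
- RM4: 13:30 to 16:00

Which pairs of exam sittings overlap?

Sorted by start: RM1, RM2, RM3, RM4, RM5, RM6.
RM2 starts before RM1 ends → RM1 and RM2 overlap.
RM3 starts before RM1 ends → RM1 and RM3 overlap.
RM4 starts before RM1 ends → RM1 and RM4 overlap.
RM5 starts after RM1 ends; RM1 is clear from here.
RM3 starts before RM2 ends → RM2 and RM3 overlap.
RM4 starts before RM2 ends → RM2 and RM4 overlap.
RM5 starts after RM2 ends; RM2 is clear from here.
RM4 starts before RM3 ends → RM3 and RM4 overlap.
RM5 starts after RM3 ends; RM3 is clear from here.
RM5 starts after RM4 ends; RM4 is clear from here.
RM6 starts before RM5 ends → RM5 and RM6 overlap.

RM1 & RM2, RM1 & RM3, RM1 & RM4, RM2 & RM3, RM2 & RM4, RM3 & RM4, RM5 & RM6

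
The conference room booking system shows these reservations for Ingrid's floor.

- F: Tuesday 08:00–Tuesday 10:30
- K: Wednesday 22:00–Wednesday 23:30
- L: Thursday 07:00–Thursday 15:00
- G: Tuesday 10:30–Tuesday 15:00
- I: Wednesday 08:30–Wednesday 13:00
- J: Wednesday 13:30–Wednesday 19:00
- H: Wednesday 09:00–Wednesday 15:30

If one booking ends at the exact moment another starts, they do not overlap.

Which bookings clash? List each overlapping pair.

H & I, H & J

Two intervals overlap when each starts before the other ends.
Sorted by start: F, G, I, H, J, K, L.
G starts exactly when F ends (back-to-back, no overlap) — done with F.
I starts after G ends — done with G.
H starts before I ends → I and H overlap.
J starts after I ends — done with I.
J starts before H ends → H and J overlap.
K starts after H ends — done with H.
K starts after J ends — done with J.
L starts after K ends.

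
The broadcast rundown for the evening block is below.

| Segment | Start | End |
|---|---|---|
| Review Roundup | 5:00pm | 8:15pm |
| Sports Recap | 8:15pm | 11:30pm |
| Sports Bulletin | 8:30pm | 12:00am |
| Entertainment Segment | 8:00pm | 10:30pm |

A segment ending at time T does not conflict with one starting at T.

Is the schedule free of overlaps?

Sorted by start: Review Roundup, Entertainment Segment, Sports Recap, Sports Bulletin.
Entertainment Segment starts before Review Roundup ends → Review Roundup and Entertainment Segment overlap.
That's a conflict, so the schedule is not conflict-free.

No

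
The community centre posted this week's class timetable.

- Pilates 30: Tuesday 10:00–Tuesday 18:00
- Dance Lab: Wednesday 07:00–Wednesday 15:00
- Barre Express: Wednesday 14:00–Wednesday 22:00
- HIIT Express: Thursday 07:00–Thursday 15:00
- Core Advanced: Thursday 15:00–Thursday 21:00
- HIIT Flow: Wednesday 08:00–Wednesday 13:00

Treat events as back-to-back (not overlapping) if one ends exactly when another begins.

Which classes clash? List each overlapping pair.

Sorted by start: Pilates 30, Dance Lab, HIIT Flow, Barre Express, HIIT Express, Core Advanced.
Dance Lab starts after Pilates 30 ends, so nothing later overlaps Pilates 30 either.
HIIT Flow starts before Dance Lab ends → Dance Lab and HIIT Flow overlap.
Barre Express starts before Dance Lab ends → Dance Lab and Barre Express overlap.
HIIT Express starts after Dance Lab ends, so nothing later overlaps Dance Lab either.
Barre Express starts after HIIT Flow ends, so nothing later overlaps HIIT Flow either.
HIIT Express starts after Barre Express ends, so nothing later overlaps Barre Express either.
Core Advanced starts exactly when HIIT Express ends (back-to-back, no overlap).

Barre Express & Dance Lab, Dance Lab & HIIT Flow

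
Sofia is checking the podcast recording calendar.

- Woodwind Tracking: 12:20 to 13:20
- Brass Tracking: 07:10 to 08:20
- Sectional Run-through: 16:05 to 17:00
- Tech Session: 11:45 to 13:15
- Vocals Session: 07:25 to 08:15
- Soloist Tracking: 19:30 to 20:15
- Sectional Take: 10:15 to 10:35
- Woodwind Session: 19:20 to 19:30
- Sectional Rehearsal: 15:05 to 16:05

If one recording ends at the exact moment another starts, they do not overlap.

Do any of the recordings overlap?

Yes

Sorted by start: Brass Tracking, Vocals Session, Sectional Take, Tech Session, Woodwind Tracking, Sectional Rehearsal, Sectional Run-through, Woodwind Session, Soloist Tracking.
Vocals Session starts before Brass Tracking ends → Brass Tracking and Vocals Session overlap.
That's a conflict, so the schedule is not conflict-free.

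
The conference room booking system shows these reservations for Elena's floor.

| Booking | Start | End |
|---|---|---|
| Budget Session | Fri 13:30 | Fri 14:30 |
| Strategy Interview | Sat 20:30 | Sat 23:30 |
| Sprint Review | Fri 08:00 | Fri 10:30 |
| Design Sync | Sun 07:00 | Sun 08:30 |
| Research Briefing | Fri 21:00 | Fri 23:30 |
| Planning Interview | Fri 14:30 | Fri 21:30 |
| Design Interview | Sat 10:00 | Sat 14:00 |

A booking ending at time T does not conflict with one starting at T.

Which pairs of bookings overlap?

Planning Interview & Research Briefing

Sorted by start: Sprint Review, Budget Session, Planning Interview, Research Briefing, Design Interview, Strategy Interview, Design Sync.
Budget Session starts after Sprint Review ends, so Sprint Review has no further overlaps.
Planning Interview starts exactly when Budget Session ends (back-to-back, no overlap), so Budget Session has no further overlaps.
Research Briefing starts before Planning Interview ends → Planning Interview and Research Briefing overlap.
Design Interview starts after Planning Interview ends, so Planning Interview has no further overlaps.
Design Interview starts after Research Briefing ends, so Research Briefing has no further overlaps.
Strategy Interview starts after Design Interview ends, so Design Interview has no further overlaps.
Design Sync starts after Strategy Interview ends.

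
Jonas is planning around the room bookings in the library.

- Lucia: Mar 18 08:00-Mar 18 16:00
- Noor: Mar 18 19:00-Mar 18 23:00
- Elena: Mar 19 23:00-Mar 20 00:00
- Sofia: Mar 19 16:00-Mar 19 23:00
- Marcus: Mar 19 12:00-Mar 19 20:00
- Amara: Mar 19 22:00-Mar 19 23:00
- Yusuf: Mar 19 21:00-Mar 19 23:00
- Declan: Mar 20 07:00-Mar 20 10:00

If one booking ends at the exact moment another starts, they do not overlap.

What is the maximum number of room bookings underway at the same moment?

3

Walk through starts and ends in time order (an end at T is processed before a start at T):
Mar 18 08:00 start Lucia → 1
Mar 18 16:00 end Lucia → 0
Mar 18 19:00 start Noor → 1
Mar 18 23:00 end Noor → 0
Mar 19 12:00 start Marcus → 1
Mar 19 16:00 start Sofia → 2
Mar 19 20:00 end Marcus → 1
Mar 19 21:00 start Yusuf → 2
Mar 19 22:00 start Amara → 3
Mar 19 23:00 end Amara → 2
Mar 19 23:00 end Sofia → 1
Mar 19 23:00 end Yusuf → 0
Mar 19 23:00 start Elena → 1
Mar 20 00:00 end Elena → 0
Mar 20 07:00 start Declan → 1
Mar 20 10:00 end Declan → 0
Peak is 3, at Mar 19 22:00 (Amara, Sofia, Yusuf).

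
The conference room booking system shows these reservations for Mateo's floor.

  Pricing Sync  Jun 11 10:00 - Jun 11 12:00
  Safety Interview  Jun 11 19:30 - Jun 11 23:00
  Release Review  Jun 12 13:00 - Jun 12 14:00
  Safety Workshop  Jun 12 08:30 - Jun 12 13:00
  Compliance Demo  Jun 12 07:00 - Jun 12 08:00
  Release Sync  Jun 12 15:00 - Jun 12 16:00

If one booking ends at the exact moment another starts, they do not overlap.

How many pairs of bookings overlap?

Check each pair: they overlap iff neither finishes before the other starts.
Sorted by start: Pricing Sync, Safety Interview, Compliance Demo, Safety Workshop, Release Review, Release Sync.
Safety Interview starts after Pricing Sync ends, so Pricing Sync has no further overlaps.
Compliance Demo starts after Safety Interview ends, so Safety Interview has no further overlaps.
Safety Workshop starts after Compliance Demo ends, so Compliance Demo has no further overlaps.
Release Review starts exactly when Safety Workshop ends (back-to-back, no overlap), so Safety Workshop has no further overlaps.
Release Sync starts after Release Review ends.
No pair overlaps.

0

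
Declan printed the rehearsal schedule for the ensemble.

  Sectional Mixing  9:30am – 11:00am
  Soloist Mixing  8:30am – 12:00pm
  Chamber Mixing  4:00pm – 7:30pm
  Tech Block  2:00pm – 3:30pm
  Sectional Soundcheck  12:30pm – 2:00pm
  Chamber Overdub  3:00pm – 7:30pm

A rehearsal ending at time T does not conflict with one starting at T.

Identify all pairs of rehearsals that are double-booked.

Two intervals overlap when each starts before the other ends.
Sorted by start: Soloist Mixing, Sectional Mixing, Sectional Soundcheck, Tech Block, Chamber Overdub, Chamber Mixing.
Sectional Mixing starts before Soloist Mixing ends → Soloist Mixing and Sectional Mixing overlap.
Sectional Soundcheck starts after Soloist Mixing ends, so Soloist Mixing has no further overlaps.
Sectional Soundcheck starts after Sectional Mixing ends, so Sectional Mixing has no further overlaps.
Tech Block starts exactly when Sectional Soundcheck ends (back-to-back, no overlap), so Sectional Soundcheck has no further overlaps.
Chamber Overdub starts before Tech Block ends → Tech Block and Chamber Overdub overlap.
Chamber Mixing starts after Tech Block ends.
Chamber Mixing starts before Chamber Overdub ends → Chamber Overdub and Chamber Mixing overlap.

Chamber Mixing & Chamber Overdub, Chamber Overdub & Tech Block, Sectional Mixing & Soloist Mixing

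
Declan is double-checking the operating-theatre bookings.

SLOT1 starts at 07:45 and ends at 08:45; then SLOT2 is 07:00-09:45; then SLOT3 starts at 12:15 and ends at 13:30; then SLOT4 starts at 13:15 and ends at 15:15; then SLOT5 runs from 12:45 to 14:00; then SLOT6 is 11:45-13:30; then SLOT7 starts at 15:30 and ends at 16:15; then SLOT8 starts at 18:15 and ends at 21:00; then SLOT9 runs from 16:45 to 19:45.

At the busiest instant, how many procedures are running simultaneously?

Walk through starts and ends in time order (an end at T is processed before a start at T):
07:00 start SLOT2 → 1
07:45 start SLOT1 → 2
08:45 end SLOT1 → 1
09:45 end SLOT2 → 0
11:45 start SLOT6 → 1
12:15 start SLOT3 → 2
12:45 start SLOT5 → 3
13:15 start SLOT4 → 4
13:30 end SLOT3 → 3
13:30 end SLOT6 → 2
14:00 end SLOT5 → 1
15:15 end SLOT4 → 0
15:30 start SLOT7 → 1
16:15 end SLOT7 → 0
16:45 start SLOT9 → 1
18:15 start SLOT8 → 2
19:45 end SLOT9 → 1
21:00 end SLOT8 → 0
Peak is 4, at 13:15 (SLOT3, SLOT4, SLOT5, SLOT6).

4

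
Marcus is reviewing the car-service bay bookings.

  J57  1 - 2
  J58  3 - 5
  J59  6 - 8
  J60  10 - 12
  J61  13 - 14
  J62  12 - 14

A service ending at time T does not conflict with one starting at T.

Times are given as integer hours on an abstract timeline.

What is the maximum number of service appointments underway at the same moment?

Walk through starts and ends in time order (an end at T is processed before a start at T):
1 start J57 → 1
2 end J57 → 0
3 start J58 → 1
5 end J58 → 0
6 start J59 → 1
8 end J59 → 0
10 start J60 → 1
12 end J60 → 0
12 start J62 → 1
13 start J61 → 2
14 end J61 → 1
14 end J62 → 0
Peak is 2, at 13 (J61, J62).

2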